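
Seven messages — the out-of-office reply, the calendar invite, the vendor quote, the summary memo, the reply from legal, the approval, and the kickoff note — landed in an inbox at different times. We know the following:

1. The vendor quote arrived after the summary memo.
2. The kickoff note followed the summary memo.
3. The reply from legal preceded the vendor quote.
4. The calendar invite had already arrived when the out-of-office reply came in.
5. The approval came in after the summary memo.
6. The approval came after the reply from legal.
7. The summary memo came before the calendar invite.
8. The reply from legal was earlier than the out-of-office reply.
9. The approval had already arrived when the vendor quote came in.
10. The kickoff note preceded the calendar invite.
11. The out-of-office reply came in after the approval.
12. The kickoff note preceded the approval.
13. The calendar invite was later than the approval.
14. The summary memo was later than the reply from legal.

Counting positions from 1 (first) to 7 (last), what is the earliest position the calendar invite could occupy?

5

The approval, the kickoff note, the reply from legal, and the summary memo must all come before the calendar invite — 4 forced predecessors.
Nothing else is forced ahead of the calendar invite, so its earliest slot is position 4 + 1 = 5.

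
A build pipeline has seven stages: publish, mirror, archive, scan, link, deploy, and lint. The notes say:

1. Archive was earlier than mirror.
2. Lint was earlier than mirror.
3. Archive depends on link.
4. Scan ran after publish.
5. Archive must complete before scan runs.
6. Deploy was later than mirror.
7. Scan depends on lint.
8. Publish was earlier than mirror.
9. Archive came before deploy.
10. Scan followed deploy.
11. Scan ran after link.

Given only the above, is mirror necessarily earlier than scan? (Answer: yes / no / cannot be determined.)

Chain the constraints: mirror → deploy → scan. Each link is directly stated, so mirror comes before scan.

yes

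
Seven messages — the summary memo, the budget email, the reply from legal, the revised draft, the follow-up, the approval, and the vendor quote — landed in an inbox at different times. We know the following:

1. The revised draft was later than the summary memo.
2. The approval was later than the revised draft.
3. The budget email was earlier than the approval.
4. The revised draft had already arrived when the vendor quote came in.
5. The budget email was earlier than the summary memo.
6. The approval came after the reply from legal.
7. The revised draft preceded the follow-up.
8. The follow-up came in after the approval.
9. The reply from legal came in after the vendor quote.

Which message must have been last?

Every other message has a chain of constraints placing it before the follow-up, so the follow-up is last.

the follow-up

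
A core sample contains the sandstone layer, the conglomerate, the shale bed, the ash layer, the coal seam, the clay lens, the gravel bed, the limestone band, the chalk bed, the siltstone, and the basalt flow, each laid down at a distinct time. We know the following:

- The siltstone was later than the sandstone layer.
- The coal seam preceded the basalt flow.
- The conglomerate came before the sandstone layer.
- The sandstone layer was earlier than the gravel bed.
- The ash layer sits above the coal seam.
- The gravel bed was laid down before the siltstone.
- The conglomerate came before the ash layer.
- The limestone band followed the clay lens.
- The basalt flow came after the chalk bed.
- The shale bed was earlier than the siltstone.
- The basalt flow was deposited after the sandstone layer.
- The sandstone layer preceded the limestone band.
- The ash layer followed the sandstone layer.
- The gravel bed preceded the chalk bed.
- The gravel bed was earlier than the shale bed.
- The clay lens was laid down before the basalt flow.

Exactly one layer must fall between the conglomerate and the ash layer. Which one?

Tracing the constraints gives the conglomerate → the sandstone layer → the ash layer, so the sandstone layer sits after the conglomerate and before the ash layer.
No other layer is forced both after the conglomerate and before the ash layer.

the sandstone layer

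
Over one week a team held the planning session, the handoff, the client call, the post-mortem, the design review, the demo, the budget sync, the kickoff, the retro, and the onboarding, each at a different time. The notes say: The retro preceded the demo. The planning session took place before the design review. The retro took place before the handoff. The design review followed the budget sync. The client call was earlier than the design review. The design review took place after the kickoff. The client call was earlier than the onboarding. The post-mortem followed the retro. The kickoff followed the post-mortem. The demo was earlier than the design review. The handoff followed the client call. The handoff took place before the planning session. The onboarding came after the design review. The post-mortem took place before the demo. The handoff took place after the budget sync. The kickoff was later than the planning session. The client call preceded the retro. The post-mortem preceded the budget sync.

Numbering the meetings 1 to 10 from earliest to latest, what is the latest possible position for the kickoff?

The kickoff must come before the design review and the onboarding — 2 meetings forced after it.
Everything else can be placed before the kickoff in some valid order, so the kickoff can sit as late as position 10 − 2 = 8.

8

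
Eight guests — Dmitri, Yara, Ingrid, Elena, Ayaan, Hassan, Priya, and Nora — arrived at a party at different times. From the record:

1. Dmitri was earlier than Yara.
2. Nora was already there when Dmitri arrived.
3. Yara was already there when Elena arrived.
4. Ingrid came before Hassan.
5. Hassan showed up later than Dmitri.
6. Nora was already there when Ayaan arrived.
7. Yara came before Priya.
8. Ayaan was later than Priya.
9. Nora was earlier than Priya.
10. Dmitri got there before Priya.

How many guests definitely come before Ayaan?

4

Directly stated before Ayaan: Nora and Priya.
Dmitri reaches Ayaan via Dmitri → Priya → Ayaan.
Yara reaches Ayaan via Yara → Priya → Ayaan.
That's Dmitri, Nora, Priya, and Yara — 4 in all.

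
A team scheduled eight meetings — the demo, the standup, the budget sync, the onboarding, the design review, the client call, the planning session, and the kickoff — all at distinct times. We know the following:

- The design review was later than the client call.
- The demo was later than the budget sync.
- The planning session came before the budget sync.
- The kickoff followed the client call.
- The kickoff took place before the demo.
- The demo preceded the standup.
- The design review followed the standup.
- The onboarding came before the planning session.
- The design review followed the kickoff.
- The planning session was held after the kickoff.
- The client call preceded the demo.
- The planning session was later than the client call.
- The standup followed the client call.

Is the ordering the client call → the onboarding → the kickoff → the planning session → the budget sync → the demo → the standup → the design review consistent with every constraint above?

Check each stated constraint against the proposed order — e.g. the client call is ahead of the standup; the client call is ahead of the design review. Every pair is in the required order; nothing is violated.

yes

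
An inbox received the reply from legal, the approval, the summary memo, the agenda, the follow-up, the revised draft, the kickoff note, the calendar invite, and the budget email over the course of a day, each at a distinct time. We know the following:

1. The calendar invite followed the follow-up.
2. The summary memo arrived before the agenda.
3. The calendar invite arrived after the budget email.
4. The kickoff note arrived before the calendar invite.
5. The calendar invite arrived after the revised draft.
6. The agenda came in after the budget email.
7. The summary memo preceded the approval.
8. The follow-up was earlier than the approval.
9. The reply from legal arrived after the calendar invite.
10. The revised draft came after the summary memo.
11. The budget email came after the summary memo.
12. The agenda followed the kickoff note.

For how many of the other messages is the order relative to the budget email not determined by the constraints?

Forced before the budget email: the summary memo; forced after the budget email: the agenda, the calendar invite, and the reply from legal.
That leaves the approval, the follow-up, the kickoff note, and the revised draft with no forced order relative to the budget email — 4.

4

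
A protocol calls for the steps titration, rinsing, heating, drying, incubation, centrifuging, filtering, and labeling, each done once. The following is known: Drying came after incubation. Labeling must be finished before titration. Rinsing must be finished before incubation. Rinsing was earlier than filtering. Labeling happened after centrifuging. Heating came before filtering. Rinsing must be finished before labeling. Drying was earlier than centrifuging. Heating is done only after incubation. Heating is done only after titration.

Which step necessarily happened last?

filtering

Every other step has a chain of constraints placing it before filtering, so filtering is last.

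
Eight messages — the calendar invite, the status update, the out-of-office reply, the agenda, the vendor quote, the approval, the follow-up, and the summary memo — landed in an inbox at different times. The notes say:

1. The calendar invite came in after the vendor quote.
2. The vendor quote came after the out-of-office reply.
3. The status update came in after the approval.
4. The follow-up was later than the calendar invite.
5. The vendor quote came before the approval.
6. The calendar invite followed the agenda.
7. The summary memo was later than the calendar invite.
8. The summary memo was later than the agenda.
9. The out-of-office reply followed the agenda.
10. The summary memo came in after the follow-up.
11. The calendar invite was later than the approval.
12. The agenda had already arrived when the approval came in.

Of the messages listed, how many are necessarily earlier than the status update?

4

Directly stated before the status update: the approval.
The agenda reaches the status update via the agenda → the approval → the status update.
The out-of-office reply reaches the status update via the out-of-office reply → the vendor quote → the approval → the status update.
The vendor quote reaches the status update via the vendor quote → the approval → the status update.
No chain forces the follow-up (or any of the others) ahead of the status update.
That's the agenda, the approval, the out-of-office reply, and the vendor quote — 4 in all.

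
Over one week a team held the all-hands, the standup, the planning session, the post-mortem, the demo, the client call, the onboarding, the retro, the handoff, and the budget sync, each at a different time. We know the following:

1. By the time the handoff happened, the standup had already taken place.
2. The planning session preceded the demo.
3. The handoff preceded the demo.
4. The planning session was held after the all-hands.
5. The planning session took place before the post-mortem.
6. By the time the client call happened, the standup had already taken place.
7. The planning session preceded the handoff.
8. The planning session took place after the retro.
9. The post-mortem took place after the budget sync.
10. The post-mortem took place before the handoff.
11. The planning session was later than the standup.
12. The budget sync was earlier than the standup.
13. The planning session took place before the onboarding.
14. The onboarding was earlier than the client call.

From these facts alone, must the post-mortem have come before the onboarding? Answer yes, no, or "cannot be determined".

cannot be determined

No chain of stated constraints runs from the post-mortem to the onboarding, and none runs from the onboarding to the post-mortem either.
So the relative order of the post-mortem and the onboarding is not fixed by the given facts.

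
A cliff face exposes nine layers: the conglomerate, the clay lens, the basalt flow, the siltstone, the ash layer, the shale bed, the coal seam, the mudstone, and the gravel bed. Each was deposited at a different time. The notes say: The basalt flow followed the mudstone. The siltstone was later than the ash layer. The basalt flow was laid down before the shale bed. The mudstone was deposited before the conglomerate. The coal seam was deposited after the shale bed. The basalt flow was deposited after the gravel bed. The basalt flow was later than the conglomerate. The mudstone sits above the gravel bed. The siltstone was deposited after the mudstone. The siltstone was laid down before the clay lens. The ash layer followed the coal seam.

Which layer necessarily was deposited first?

the gravel bed

The gravel bed has a chain of constraints placing it before every other layer, so the gravel bed must be first.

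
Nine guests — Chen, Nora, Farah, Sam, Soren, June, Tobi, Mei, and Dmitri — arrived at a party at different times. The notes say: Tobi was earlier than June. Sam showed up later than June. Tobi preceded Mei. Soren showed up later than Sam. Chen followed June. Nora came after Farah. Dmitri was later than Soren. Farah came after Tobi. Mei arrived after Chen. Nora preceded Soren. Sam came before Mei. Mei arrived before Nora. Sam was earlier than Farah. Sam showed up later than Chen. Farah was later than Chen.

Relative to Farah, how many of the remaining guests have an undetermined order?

Forced before Farah: Chen, June, Sam, and Tobi; forced after Farah: Dmitri, Nora, and Soren.
That leaves Mei with no forced order relative to Farah — 1.

1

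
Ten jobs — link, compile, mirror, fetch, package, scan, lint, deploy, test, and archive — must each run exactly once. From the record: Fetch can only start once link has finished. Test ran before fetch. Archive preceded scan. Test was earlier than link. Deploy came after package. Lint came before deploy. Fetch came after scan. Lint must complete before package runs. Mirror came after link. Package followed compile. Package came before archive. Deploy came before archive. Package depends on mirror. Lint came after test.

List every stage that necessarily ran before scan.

archive, compile, deploy, link, lint, mirror, package, test

Directly stated before scan: archive.
Compile reaches scan via compile → package → archive → scan.
Deploy reaches scan via deploy → archive → scan.
Link reaches scan via link → mirror → package → archive → scan.
Likewise lint, mirror, package, and test each reach scan by chaining the stated constraints.
No chain forces fetch ahead of scan.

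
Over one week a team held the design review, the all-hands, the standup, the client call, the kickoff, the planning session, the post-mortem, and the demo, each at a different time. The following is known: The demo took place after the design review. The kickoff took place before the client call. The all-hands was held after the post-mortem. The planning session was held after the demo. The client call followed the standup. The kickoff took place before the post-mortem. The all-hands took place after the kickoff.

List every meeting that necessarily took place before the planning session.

Directly stated before the planning session: the demo.
The design review reaches the planning session via the design review → the demo → the planning session.
No chain forces the standup (or any of the others) ahead of the planning session.

the demo, the design review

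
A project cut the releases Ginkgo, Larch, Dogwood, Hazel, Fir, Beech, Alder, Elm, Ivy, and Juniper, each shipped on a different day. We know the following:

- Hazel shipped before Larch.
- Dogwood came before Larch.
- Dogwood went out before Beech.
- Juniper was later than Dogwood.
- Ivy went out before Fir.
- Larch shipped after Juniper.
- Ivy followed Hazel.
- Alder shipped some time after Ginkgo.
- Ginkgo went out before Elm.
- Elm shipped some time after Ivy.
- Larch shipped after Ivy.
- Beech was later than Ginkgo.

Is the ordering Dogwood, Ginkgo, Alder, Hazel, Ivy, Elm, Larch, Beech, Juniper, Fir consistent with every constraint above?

The constraints require Juniper before Larch, but in the proposed sequence Larch appears ahead of Juniper. That one violation is enough.

no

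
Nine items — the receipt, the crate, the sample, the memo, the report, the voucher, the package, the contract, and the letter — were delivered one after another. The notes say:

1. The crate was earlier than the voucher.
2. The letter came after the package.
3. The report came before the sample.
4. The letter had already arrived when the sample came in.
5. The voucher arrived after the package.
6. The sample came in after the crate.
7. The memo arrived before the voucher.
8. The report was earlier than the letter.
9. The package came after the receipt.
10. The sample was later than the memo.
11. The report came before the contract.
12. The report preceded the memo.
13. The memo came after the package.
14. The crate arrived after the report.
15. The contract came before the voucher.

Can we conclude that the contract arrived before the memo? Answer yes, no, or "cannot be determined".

cannot be determined

No chain of stated constraints runs from the contract to the memo, and none runs from the memo to the contract either.
So the relative order of the contract and the memo is not fixed by the given facts.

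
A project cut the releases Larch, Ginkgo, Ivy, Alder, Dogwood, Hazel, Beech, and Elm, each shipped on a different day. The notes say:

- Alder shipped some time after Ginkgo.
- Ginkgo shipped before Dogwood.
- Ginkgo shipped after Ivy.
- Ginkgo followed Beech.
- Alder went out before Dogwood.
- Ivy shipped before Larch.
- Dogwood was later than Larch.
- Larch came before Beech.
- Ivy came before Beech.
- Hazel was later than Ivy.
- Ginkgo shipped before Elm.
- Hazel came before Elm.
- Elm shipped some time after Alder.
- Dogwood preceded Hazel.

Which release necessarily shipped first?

Ivy has a chain of constraints placing it before every other release, so Ivy must be first.

Ivy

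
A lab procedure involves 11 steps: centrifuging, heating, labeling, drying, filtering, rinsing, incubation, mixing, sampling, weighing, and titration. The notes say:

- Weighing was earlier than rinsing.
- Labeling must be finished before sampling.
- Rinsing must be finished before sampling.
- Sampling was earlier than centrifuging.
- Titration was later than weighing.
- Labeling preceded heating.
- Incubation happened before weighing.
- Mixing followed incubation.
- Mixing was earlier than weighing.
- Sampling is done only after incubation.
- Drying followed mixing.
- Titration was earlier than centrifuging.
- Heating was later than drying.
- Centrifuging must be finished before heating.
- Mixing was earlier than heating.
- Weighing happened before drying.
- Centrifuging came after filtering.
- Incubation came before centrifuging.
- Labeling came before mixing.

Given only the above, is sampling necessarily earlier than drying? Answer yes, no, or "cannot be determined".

No chain of stated constraints runs from sampling to drying, and none runs from drying to sampling either.
So the relative order of sampling and drying is not fixed by the given facts.

cannot be determined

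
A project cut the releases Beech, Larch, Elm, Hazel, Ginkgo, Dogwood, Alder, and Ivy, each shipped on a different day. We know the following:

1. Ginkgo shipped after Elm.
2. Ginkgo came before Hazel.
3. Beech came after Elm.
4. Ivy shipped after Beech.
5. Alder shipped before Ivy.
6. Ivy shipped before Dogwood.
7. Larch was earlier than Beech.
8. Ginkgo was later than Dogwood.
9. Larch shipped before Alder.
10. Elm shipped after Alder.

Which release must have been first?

Larch

Larch has a chain of constraints placing it before every other release, so Larch must be first.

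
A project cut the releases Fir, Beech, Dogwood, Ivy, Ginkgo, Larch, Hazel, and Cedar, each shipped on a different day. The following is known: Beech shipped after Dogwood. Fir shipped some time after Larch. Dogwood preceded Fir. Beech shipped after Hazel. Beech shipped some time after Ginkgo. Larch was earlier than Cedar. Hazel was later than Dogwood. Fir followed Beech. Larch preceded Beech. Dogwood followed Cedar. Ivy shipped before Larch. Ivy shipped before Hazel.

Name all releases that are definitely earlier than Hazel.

Cedar, Dogwood, Ivy, Larch

Directly stated before Hazel: Dogwood and Ivy.
Cedar reaches Hazel via Cedar → Dogwood → Hazel.
Larch reaches Hazel via Larch → Cedar → Dogwood → Hazel.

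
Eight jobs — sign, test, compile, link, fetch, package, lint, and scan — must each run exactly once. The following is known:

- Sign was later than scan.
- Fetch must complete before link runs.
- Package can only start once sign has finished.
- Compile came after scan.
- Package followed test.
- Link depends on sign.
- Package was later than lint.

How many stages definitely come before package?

Directly stated before package: lint, sign, and test.
Scan reaches package via scan → sign → package.
That's lint, scan, sign, and test — 4 in all.

4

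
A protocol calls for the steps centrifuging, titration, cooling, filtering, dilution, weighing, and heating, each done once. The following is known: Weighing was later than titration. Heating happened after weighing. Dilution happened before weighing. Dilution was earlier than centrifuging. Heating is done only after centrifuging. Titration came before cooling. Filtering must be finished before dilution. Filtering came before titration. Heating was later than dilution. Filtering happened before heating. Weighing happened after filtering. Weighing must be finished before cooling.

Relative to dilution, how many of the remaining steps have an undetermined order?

Forced before dilution: filtering; forced after dilution: centrifuging, cooling, heating, and weighing.
That leaves titration with no forced order relative to dilution — 1.

1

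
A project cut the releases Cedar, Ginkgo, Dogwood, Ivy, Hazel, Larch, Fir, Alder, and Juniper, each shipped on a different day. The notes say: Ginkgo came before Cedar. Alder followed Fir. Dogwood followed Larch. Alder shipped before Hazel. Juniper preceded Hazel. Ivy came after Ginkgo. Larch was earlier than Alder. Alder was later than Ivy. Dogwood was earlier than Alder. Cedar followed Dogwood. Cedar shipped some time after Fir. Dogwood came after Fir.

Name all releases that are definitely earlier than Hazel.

Alder, Dogwood, Fir, Ginkgo, Ivy, Juniper, Larch

Directly stated before Hazel: Alder and Juniper.
Dogwood reaches Hazel via Dogwood → Alder → Hazel.
Fir reaches Hazel via Fir → Alder → Hazel.
Ginkgo reaches Hazel via Ginkgo → Ivy → Alder → Hazel.
Likewise Ivy and Larch each reach Hazel by chaining the stated constraints.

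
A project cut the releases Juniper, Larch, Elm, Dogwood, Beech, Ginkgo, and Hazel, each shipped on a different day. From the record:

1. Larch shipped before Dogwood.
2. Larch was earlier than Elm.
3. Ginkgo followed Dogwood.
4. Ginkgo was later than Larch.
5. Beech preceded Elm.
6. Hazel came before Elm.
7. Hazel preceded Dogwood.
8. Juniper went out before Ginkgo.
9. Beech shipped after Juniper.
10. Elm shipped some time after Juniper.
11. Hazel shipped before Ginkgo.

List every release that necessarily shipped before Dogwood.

Directly stated before Dogwood: Hazel and Larch.
No chain forces Beech (or any of the others) ahead of Dogwood.

Hazel, Larch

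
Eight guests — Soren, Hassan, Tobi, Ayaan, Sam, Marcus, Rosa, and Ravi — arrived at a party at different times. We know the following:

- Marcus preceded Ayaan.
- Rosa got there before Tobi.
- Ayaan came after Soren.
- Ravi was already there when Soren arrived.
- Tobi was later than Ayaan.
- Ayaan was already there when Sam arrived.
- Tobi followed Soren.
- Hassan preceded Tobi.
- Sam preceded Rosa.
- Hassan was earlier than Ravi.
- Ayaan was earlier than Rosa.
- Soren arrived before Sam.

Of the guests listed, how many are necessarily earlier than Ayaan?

Directly stated before Ayaan: Marcus and Soren.
Hassan reaches Ayaan via Hassan → Ravi → Soren → Ayaan.
Ravi reaches Ayaan via Ravi → Soren → Ayaan.
No chain forces Rosa (or any of the others) ahead of Ayaan.
That's Hassan, Marcus, Ravi, and Soren — 4 in all.

4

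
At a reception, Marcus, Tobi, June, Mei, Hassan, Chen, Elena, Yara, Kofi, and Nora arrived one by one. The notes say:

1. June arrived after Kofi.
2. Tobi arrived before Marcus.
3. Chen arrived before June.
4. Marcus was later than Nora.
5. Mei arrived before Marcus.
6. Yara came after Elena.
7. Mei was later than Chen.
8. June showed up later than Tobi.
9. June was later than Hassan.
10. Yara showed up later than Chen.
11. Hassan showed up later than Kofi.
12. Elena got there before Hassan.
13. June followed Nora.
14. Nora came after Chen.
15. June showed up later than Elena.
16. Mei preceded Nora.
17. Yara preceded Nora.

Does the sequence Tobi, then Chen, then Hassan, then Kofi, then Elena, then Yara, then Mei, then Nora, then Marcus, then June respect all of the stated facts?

no

The constraints require Kofi before Hassan, but in the proposed sequence Hassan appears ahead of Kofi. That one violation is enough.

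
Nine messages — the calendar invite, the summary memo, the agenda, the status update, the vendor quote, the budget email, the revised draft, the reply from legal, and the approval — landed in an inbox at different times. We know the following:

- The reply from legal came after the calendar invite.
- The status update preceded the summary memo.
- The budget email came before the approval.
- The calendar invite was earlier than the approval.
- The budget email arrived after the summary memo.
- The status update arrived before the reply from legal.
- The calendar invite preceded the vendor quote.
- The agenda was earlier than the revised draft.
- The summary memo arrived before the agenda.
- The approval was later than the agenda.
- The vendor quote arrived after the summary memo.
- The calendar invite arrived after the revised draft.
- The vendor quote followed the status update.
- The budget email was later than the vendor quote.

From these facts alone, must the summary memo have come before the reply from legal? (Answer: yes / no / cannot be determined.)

Chain the constraints: the summary memo → the agenda → the revised draft → the calendar invite → the reply from legal. Each link is directly stated, so the summary memo comes before the reply from legal.

yes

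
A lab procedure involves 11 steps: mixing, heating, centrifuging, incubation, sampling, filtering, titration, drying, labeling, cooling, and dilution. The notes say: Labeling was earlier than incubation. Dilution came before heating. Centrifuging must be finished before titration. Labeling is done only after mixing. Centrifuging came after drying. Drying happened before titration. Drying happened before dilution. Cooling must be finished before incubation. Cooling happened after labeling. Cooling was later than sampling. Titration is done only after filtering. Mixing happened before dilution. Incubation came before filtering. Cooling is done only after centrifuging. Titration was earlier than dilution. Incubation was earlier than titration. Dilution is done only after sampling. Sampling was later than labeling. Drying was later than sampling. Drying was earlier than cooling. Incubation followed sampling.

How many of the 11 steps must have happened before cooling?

Directly stated before cooling: centrifuging, drying, labeling, and sampling.
Mixing reaches cooling via mixing → labeling → cooling.
No chain forces incubation (or any of the others) ahead of cooling.
That's centrifuging, drying, labeling, mixing, and sampling — 5 in all.

5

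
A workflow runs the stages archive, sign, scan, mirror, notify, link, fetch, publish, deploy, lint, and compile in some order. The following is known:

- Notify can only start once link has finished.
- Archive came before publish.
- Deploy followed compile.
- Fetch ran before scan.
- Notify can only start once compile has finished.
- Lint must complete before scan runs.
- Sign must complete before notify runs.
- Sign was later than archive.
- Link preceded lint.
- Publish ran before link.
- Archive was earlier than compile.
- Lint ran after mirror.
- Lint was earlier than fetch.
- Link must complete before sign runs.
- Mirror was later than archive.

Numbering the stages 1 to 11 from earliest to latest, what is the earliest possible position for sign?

4

Archive, link, and publish must all come before sign — 3 forced predecessors.
Nothing else is forced ahead of sign, so its earliest slot is position 3 + 1 = 4.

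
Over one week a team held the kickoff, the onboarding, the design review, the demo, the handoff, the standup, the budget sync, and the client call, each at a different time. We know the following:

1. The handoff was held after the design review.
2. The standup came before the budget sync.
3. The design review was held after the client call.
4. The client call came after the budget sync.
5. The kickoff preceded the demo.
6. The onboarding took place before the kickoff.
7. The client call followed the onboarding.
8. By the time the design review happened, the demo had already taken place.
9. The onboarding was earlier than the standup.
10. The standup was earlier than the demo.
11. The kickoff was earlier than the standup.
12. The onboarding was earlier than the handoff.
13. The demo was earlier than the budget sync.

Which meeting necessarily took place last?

Every other meeting has a chain of constraints placing it before the handoff, so the handoff is last.

the handoff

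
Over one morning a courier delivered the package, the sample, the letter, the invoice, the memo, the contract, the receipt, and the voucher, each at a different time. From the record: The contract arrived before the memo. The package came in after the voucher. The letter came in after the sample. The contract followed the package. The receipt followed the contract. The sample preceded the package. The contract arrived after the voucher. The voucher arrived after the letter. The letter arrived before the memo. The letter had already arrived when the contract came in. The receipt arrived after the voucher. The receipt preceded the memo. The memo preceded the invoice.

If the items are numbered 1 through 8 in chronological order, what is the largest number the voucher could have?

3

The voucher must come before the contract, the invoice, the memo, the package, and the receipt — 5 items forced after it.
Everything else can be placed before the voucher in some valid order, so the voucher can sit as late as position 8 − 5 = 3.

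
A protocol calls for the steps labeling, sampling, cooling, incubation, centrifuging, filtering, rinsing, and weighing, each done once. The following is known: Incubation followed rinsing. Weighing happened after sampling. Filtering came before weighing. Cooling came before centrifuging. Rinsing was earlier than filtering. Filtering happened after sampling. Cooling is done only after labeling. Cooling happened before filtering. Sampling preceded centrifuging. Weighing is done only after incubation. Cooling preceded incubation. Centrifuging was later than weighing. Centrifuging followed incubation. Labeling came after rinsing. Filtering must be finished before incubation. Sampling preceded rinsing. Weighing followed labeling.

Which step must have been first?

Sampling has a chain of constraints placing it before every other step, so sampling must be first.

sampling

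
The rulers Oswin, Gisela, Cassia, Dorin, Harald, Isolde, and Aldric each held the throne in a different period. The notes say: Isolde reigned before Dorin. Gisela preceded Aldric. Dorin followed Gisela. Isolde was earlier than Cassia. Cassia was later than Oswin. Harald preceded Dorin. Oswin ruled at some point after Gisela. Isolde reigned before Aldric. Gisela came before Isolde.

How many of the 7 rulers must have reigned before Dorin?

3

Directly stated before Dorin: Gisela, Harald, and Isolde.
No chain forces Cassia (or any of the others) ahead of Dorin.
That's Gisela, Harald, and Isolde — 3 in all.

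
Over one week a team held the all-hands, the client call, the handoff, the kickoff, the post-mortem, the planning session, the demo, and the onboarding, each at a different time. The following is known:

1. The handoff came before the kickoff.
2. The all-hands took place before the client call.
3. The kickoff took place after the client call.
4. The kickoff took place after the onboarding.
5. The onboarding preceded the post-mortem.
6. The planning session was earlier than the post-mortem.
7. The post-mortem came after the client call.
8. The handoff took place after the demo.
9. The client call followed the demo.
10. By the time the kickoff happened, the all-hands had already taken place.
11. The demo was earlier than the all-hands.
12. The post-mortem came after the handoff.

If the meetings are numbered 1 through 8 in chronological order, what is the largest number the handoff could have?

6

The handoff must come before the kickoff and the post-mortem — 2 meetings forced after it.
Everything else can be placed before the handoff in some valid order, so the handoff can sit as late as position 8 − 2 = 6.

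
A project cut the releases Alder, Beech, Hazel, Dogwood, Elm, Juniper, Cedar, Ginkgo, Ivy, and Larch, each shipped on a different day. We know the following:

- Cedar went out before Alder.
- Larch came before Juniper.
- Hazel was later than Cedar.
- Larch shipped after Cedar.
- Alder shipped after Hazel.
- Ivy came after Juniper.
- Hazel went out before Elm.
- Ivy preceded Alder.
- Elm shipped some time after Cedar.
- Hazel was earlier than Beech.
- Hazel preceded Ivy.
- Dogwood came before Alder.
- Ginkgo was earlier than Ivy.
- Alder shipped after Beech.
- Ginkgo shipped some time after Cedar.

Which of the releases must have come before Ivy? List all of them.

Cedar, Ginkgo, Hazel, Juniper, Larch

Directly stated before Ivy: Ginkgo, Hazel, and Juniper.
Cedar reaches Ivy via Cedar → Hazel → Ivy.
Larch reaches Ivy via Larch → Juniper → Ivy.
No chain forces Alder (or any of the others) ahead of Ivy.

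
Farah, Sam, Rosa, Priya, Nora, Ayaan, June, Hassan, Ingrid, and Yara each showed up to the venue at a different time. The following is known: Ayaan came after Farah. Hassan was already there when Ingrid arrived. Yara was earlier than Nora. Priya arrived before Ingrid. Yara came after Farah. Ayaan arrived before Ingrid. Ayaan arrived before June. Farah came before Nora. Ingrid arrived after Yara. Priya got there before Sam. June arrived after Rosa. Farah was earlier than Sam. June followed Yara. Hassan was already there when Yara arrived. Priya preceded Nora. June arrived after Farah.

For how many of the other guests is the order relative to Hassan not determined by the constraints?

5

Forced after Hassan: Ingrid, June, Nora, and Yara.
That leaves Ayaan, Farah, Priya, Rosa, and Sam with no forced order relative to Hassan — 5.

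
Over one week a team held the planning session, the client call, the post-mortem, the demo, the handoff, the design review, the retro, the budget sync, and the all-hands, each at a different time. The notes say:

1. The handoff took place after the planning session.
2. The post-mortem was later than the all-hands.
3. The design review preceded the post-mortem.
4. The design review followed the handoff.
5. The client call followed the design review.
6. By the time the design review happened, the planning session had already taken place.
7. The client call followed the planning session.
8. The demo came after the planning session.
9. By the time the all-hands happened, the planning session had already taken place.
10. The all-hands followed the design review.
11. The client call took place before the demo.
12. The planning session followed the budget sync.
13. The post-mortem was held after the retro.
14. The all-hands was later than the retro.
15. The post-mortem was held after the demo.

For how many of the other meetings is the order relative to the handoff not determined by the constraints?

Forced before the handoff: the budget sync and the planning session; forced after the handoff: the all-hands, the client call, the demo, the design review, and the post-mortem.
That leaves the retro with no forced order relative to the handoff — 1.

1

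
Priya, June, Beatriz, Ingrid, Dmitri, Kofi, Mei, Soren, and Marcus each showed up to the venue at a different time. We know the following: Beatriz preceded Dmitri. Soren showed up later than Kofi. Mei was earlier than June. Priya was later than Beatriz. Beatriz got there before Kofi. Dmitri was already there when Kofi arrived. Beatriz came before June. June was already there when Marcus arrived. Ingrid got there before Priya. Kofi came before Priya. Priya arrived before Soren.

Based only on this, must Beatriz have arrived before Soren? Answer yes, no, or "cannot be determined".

yes

Chain the constraints: Beatriz → Priya → Soren. Each link is directly stated, so Beatriz comes before Soren.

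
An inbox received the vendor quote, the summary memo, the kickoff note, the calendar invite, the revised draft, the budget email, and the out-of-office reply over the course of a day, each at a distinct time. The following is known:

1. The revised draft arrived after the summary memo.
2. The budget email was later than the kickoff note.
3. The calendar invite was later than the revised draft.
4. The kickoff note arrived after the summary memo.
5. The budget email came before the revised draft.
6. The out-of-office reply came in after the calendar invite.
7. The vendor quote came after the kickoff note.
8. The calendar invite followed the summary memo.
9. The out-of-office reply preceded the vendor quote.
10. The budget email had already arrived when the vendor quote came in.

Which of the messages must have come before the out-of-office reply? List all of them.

the budget email, the calendar invite, the kickoff note, the revised draft, the summary memo

Directly stated before the out-of-office reply: the calendar invite.
The budget email reaches the out-of-office reply via the budget email → the revised draft → the calendar invite → the out-of-office reply.
The kickoff note reaches the out-of-office reply via the kickoff note → the budget email → the revised draft → the calendar invite → the out-of-office reply.
The revised draft reaches the out-of-office reply via the revised draft → the calendar invite → the out-of-office reply.
Likewise the summary memo reaches the out-of-office reply by chaining the stated constraints.
No chain forces the vendor quote ahead of the out-of-office reply.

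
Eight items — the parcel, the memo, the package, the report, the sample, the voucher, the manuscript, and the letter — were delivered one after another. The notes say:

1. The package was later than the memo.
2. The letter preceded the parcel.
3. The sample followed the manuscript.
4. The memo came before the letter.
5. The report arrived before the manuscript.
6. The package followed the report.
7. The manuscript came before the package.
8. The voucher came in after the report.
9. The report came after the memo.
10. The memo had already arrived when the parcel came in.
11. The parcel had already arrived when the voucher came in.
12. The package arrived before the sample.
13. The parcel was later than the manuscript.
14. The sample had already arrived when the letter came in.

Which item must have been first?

The memo has a chain of constraints placing it before every other item, so the memo must be first.

the memo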